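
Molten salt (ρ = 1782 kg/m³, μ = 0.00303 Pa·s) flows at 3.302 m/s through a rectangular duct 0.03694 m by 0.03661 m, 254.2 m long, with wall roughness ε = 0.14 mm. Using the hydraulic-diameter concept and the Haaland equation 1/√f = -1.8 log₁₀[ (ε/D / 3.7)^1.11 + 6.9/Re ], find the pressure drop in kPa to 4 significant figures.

Hydraulic diameter D_h = 4A/P = 4·(0.03694·0.03661)/(2·(0.03694+0.03661)) = 0.005409/0.1471 = 0.03677 m.
Re = ρVD_h/μ = 1782·3.302·0.03677/0.00303 = 7.141e+04.
ε/D_h = 0.00014/0.03677 = 0.00381; Haaland gives 1/√f = -1.8 log₁₀[0.000483+9.66e-05] = 5.827, so f = 0.02946.
ΔP = f(L/D_h)(ρV²/2) = 0.02946·254.2/0.03677·9715 = 1.978e+06 Pa.
ΔP = 1978 kPa.

ΔP ≈ 1978 kPa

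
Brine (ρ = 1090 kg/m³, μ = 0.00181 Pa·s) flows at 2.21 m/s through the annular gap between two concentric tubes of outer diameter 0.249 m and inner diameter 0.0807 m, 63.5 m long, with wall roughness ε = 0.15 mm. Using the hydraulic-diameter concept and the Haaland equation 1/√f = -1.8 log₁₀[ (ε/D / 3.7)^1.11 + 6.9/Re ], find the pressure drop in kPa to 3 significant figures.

Hydraulic diameter D_h = 4A/P = D_o - D_i = 0.249 - 0.0807 = 0.1683 m.
Re = ρVD_h/μ = 1090·2.21·0.1683/0.00181 = 2.24e+05.
ε/D_h = 0.00015/0.1683 = 0.000891; Haaland gives 1/√f = -1.8 log₁₀[9.63e-05+3.08e-05] = 7.012, so f = 0.02034.
ΔP = f(L/D_h)(ρV²/2) = 0.02034·63.5/0.1683·2662 = 2.042e+04 Pa.
ΔP = 20.4 kPa.

ΔP ≈ 20.4 kPa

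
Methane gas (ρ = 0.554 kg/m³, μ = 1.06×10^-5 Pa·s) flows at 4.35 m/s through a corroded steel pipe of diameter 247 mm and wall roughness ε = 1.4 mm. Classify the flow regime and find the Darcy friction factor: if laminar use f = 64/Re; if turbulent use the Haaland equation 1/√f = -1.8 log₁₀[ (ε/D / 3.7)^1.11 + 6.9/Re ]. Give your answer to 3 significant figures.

f ≈ 0.0330

Re = ρVD/μ = 0.554·4.35·0.247/1.06e-05 = 5.616e+04.
Re > 4000 → turbulent. ε/D = 0.0014/0.247 = 0.00567; Haaland: 1/√f = -1.8 log₁₀[0.000751 + 0.000123] = 5.505, so f = 0.03299.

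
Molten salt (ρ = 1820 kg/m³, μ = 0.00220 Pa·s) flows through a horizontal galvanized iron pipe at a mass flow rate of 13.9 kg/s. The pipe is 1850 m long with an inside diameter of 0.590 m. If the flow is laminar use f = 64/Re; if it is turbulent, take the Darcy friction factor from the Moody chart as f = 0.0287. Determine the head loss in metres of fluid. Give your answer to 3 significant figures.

A = πD²/4 = π(0.59)²/4 = 0.2734 m²; mean velocity V = ṁ/(ρA) = 13.9/(1820 · 0.2734) = 0.02794 m/s.
Reynolds number Re = ρVD/μ = 1820 · 0.02794 · 0.59 / 0.0022 = 1.363e+04.
Re > 4000 → turbulent; use the Moody-chart value f = 0.0287.
Darcy-Weisbach: ΔP = f(L/D)(ρV²/2) = 0.0287·(1850/0.59)·(1820·0.02794²/2) = 0.0287·3136·0.7101 = 63.91 Pa.
Head loss h_f = ΔP/(ρg) = 63.91/(1820·9.81) = 0.00358 m.

h_f ≈ 0.00358 m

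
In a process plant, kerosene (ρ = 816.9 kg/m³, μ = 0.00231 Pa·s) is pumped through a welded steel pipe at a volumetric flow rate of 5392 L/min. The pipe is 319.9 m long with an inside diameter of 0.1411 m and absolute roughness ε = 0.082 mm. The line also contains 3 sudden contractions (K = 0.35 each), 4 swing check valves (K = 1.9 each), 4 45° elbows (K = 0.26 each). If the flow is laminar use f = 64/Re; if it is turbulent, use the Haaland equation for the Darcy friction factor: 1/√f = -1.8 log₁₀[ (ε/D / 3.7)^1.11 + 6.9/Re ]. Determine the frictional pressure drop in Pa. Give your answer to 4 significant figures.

ΔP ≈ 699000 Pa

Q = 5392 L/min = 5392/60000 = 0.08987 m³/s.
Cross-sectional area A = πD²/4 = π(0.1411)²/4 = 0.01564 m²; mean velocity V = Q/A = 0.08987/0.01564 = 5.747 m/s.
Reynolds number Re = ρVD/μ = 816.9 · 5.747 · 0.1411 / 0.00231 = 2.868e+05.
Re > 4000 → turbulent. Relative roughness ε/D = 8.2e-05/0.1411 = 0.000581. Haaland: 1/√f = -1.8 log₁₀[(0.000581/3.7)^1.11 + 6.9/2.868e+05] = -1.8 log₁₀[5.99e-05 + 2.41e-05] = 7.336, so f = 0.01858.
Total minor-loss coefficient ΣK = 3·0.35 + 4·1.9 + 4·0.26 = 9.69.
ΔP = [f·L/D + ΣK]·(ρV²/2) = [0.01858·319.9/0.1411 + 9.69]·(816.9·5.747²/2) = [42.12 + 9.69]·1.349e+04 = 6.99e+05 Pa.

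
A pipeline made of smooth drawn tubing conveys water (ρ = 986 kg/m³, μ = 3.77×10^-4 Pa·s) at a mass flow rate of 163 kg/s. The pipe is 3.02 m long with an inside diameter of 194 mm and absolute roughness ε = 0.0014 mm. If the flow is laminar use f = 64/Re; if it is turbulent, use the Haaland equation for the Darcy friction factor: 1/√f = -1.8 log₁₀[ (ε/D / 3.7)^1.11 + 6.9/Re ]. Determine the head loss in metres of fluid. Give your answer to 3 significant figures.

h_f ≈ 0.250 m

A = πD²/4 = π(0.194)²/4 = 0.02956 m²; mean velocity V = ṁ/(ρA) = 163/(986 · 0.02956) = 5.593 m/s.
Reynolds number Re = ρVD/μ = 986 · 5.593 · 0.194 / 0.000377 = 2.838e+06.
Re > 4000 → turbulent. Relative roughness ε/D = 1.4e-06/0.194 = 7.22e-06. Haaland: 1/√f = -1.8 log₁₀[(7.22e-06/3.7)^1.11 + 6.9/2.838e+06] = -1.8 log₁₀[4.59e-07 + 2.43e-06] = 9.97, so f = 0.01006.
Darcy-Weisbach: ΔP = f(L/D)(ρV²/2) = 0.01006·(3.02/0.194)·(986·5.593²/2) = 0.01006·15.57·1.542e+04 = 2415 Pa.
Head loss h_f = ΔP/(ρg) = 2415/(986·9.81) = 0.250 m.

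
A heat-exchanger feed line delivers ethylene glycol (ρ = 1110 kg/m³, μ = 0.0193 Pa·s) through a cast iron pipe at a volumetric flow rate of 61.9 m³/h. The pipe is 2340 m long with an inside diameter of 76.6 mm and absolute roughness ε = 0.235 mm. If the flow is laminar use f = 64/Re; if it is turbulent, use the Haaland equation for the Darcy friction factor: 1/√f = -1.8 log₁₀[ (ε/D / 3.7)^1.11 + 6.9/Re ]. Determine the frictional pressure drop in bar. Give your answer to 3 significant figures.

ΔP ≈ 75.9 bar

Q = 61.9 m³/h = 61.9/3600 = 0.01719 m³/s.
Cross-sectional area A = πD²/4 = π(0.0766)²/4 = 0.004608 m²; mean velocity V = Q/A = 0.01719/0.004608 = 3.731 m/s.
Reynolds number Re = ρVD/μ = 1110 · 3.731 · 0.0766 / 0.0193 = 1.644e+04.
Re > 4000 → turbulent. Relative roughness ε/D = 0.000235/0.0766 = 0.00307. Haaland: 1/√f = -1.8 log₁₀[(0.00307/3.7)^1.11 + 6.9/1.644e+04] = -1.8 log₁₀[0.00038 + 0.00042] = 5.575, so f = 0.03218.
Darcy-Weisbach: ΔP = f(L/D)(ρV²/2) = 0.03218·(2340/0.0766)·(1110·3.731²/2) = 0.03218·3.055e+04·7726 = 7.595e+06 Pa.
ΔP = 7.595e+06 Pa = 75.9 bar.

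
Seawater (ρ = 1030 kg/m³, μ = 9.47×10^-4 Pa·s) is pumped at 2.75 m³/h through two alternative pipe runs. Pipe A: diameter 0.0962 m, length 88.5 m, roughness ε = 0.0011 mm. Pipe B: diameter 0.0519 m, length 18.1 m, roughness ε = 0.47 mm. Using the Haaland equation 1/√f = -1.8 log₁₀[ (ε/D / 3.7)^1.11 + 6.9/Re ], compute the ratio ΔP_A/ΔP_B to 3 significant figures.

Pipe A: V = Q/A = 0.0007639/0.007268 = 0.1051 m/s; Re = 1.1e+04; ε/D = 1.14e-05; Haaland → f = 0.03011; ΔP_A = f(L/D)(ρV²/2) = 157.5 Pa.
Pipe B: V = Q/A = 0.0007639/0.002116 = 0.3611 m/s; Re = 2.038e+04; ε/D = 0.00906; Haaland → f = 0.0395; ΔP_B = f(L/D)(ρV²/2) = 924.9 Pa.
ΔP_A/ΔP_B = 157.5/924.9 = 0.170.

ΔP_A/ΔP_B ≈ 0.170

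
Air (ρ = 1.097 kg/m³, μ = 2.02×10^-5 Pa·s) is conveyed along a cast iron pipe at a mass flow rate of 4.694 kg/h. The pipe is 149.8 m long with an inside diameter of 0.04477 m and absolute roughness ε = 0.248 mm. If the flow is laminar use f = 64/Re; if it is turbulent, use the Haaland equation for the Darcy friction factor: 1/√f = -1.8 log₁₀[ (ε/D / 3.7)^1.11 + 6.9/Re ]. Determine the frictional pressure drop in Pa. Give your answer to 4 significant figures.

ΔP ≈ 36.48 Pa

ṁ = 4.694 kg/h = 4.694/3600 = 0.001304 kg/s.
A = πD²/4 = π(0.04477)²/4 = 0.001574 m²; mean velocity V = ṁ/(ρA) = 0.001304/(1.097 · 0.001574) = 0.755 m/s.
Reynolds number Re = ρVD/μ = 1.097 · 0.755 · 0.04477 / 2.02e-05 = 1836.
Re < 2300 → laminar flow, so f = 64/Re = 64/1836 = 0.03486 (the turbulent correlation is not needed).
Darcy-Weisbach: ΔP = f(L/D)(ρV²/2) = 0.03486·(149.8/0.04477)·(1.097·0.755²/2) = 0.03486·3346·0.3127 = 36.48 Pa.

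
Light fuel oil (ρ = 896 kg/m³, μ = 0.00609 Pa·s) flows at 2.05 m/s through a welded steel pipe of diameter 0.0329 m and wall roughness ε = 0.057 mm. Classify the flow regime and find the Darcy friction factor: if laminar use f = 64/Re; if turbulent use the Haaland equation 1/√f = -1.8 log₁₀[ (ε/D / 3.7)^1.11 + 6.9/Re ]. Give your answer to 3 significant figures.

f ≈ 0.0332

Re = ρVD/μ = 896·2.05·0.0329/0.00609 = 9923.
Re > 4000 → turbulent. ε/D = 5.7e-05/0.0329 = 0.00173; Haaland: 1/√f = -1.8 log₁₀[0.000201 + 0.000695] = 5.485, so f = 0.03324.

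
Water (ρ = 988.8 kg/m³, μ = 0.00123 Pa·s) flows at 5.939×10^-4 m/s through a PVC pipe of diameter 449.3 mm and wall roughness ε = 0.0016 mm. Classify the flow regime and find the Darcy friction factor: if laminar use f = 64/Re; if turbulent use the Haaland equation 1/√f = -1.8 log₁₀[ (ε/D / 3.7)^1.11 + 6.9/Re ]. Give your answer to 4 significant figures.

Re = ρVD/μ = 988.8·0.0005939·0.4493/0.00123 = 214.5.
Re < 2300 → laminar, so f = 64/Re = 0.2984 (roughness is irrelevant in laminar flow).

f ≈ 0.2984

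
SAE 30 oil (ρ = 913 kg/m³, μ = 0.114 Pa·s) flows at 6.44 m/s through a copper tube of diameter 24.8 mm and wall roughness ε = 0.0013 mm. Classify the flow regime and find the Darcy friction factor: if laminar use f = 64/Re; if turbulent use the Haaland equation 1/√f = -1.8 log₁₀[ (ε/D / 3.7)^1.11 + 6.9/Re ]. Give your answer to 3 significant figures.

Re = ρVD/μ = 913·6.44·0.0248/0.114 = 1279.
Re < 2300 → laminar, so f = 64/Re = 0.05004 (roughness is irrelevant in laminar flow).

f ≈ 0.0500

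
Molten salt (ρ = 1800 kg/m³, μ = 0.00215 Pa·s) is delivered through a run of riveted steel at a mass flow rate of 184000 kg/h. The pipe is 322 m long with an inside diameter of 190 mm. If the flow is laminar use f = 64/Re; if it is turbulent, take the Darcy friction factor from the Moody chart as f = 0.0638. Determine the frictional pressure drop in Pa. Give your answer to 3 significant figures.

ΔP ≈ 97600 Pa

ṁ = 184000 kg/h = 184000/3600 = 51.11 kg/s.
A = πD²/4 = π(0.19)²/4 = 0.02835 m²; mean velocity V = ṁ/(ρA) = 51.11/(1800 · 0.02835) = 1.001 m/s.
Reynolds number Re = ρVD/μ = 1800 · 1.001 · 0.19 / 0.00215 = 1.593e+05.
Re > 4000 → turbulent; use the Moody-chart value f = 0.0638.
Darcy-Weisbach: ΔP = f(L/D)(ρV²/2) = 0.0638·(322/0.19)·(1800·1.001²/2) = 0.0638·1695·902.7 = 9.76e+04 Pa.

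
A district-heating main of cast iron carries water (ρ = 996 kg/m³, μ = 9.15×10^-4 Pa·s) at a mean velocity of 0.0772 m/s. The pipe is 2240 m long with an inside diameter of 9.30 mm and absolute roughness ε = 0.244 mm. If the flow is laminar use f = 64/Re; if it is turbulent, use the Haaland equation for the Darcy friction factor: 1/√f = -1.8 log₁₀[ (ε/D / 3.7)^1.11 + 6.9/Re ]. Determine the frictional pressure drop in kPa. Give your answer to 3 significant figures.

Reynolds number Re = ρVD/μ = 996 · 0.0772 · 0.0093 / 0.000915 = 781.5.
Re < 2300 → laminar flow, so f = 64/Re = 64/781.5 = 0.08189 (the turbulent correlation is not needed).
Darcy-Weisbach: ΔP = f(L/D)(ρV²/2) = 0.08189·(2240/0.0093)·(996·0.0772²/2) = 0.08189·2.409e+05·2.968 = 5.854e+04 Pa.
ΔP = 5.854e+04 Pa = 58.5 kPa.

ΔP ≈ 58.5 kPa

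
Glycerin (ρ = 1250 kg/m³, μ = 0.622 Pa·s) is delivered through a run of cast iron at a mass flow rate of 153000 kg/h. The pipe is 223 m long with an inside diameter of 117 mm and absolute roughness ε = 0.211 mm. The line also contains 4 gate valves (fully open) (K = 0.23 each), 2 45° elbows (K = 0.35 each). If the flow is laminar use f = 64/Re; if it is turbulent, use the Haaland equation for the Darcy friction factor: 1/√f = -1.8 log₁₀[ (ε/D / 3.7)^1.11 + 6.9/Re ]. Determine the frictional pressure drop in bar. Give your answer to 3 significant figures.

ṁ = 153000 kg/h = 153000/3600 = 42.5 kg/s.
A = πD²/4 = π(0.117)²/4 = 0.01075 m²; mean velocity V = ṁ/(ρA) = 42.5/(1250 · 0.01075) = 3.162 m/s.
Reynolds number Re = ρVD/μ = 1250 · 3.162 · 0.117 / 0.622 = 743.6.
Re < 2300 → laminar flow, so f = 64/Re = 64/743.6 = 0.08607 (the turbulent correlation is not needed).
Total minor-loss coefficient ΣK = 4·0.23 + 2·0.35 = 1.62.
ΔP = [f·L/D + ΣK]·(ρV²/2) = [0.08607·223/0.117 + 1.62]·(1250·3.162²/2) = [164 + 1.62]·6250 = 1.036e+06 Pa.
ΔP = 1.036e+06 Pa = 10.4 bar.

ΔP ≈ 10.4 bar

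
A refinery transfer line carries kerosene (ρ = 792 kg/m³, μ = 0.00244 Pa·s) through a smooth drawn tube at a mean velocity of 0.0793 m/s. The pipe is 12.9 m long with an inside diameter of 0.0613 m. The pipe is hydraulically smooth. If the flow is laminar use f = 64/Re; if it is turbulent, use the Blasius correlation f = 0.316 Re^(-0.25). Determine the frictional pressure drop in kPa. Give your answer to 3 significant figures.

ΔP ≈ 0.0213 kPa

Reynolds number Re = ρVD/μ = 792 · 0.0793 · 0.0613 / 0.00244 = 1578.
Re < 2300 → laminar flow, so f = 64/Re = 64/1578 = 0.04056 (the turbulent correlation is not needed).
Darcy-Weisbach: ΔP = f(L/D)(ρV²/2) = 0.04056·(12.9/0.0613)·(792·0.0793²/2) = 0.04056·210.4·2.49 = 21.26 Pa.
ΔP = 21.26 Pa = 0.0213 kPa.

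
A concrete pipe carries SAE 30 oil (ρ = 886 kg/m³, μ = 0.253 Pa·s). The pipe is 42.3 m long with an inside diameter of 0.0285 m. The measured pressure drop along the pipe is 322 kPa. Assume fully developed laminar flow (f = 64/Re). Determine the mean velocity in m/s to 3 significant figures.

For laminar flow, f = 64/Re with Re = ρVD/μ, so Darcy-Weisbach reduces to ΔP = 32μLV/D². Solving for V: V = ΔP·D²/(32μL) = 3.22e+05·(0.0285)²/(32·0.253·42.3) = 0.7637 m/s.
Check: Re = ρVD/μ = 886·0.7637·0.0285/0.253 = 76.22 < 2300, so the laminar assumption holds.

V ≈ 0.764 m/s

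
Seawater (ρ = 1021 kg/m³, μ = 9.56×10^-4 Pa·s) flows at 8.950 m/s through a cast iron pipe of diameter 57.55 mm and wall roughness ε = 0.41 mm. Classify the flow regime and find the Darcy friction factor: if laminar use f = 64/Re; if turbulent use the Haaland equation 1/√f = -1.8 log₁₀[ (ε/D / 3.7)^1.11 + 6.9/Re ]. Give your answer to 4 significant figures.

f ≈ 0.03410

Re = ρVD/μ = 1021·8.95·0.05755/0.000956 = 5.501e+05.
Re > 4000 → turbulent. ε/D = 0.00041/0.05755 = 0.00712; Haaland: 1/√f = -1.8 log₁₀[0.000968 + 1.25e-05] = 5.415, so f = 0.0341.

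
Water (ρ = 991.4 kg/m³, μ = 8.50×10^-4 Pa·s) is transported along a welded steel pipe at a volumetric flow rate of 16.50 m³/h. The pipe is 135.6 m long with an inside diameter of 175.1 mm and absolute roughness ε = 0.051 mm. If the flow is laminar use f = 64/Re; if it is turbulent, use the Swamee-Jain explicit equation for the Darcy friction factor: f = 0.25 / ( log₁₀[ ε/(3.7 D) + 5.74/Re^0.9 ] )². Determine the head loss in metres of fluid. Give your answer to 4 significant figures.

h_f ≈ 0.03287 m

Q = 16.50 m³/h = 16.50/3600 = 0.004583 m³/s.
Cross-sectional area A = πD²/4 = π(0.1751)²/4 = 0.02408 m²; mean velocity V = Q/A = 0.004583/0.02408 = 0.1903 m/s.
Reynolds number Re = ρVD/μ = 991.4 · 0.1903 · 0.1751 / 0.00085 = 3.887e+04.
Re > 4000 → turbulent. Relative roughness ε/D = 5.1e-05/0.1751 = 0.000291. Swamee-Jain: f = 0.25/(log₁₀[0.000291/3.7 + 5.74/3.887e+04^0.9])² = 0.25/(log₁₀[7.87e-05 + 0.000425])² = 0.25/(-3.298)² = 0.02299.
Darcy-Weisbach: ΔP = f(L/D)(ρV²/2) = 0.02299·(135.6/0.1751)·(991.4·0.1903²/2) = 0.02299·774.4·17.96 = 319.7 Pa.
Head loss h_f = ΔP/(ρg) = 319.7/(991.4·9.81) = 0.03287 m.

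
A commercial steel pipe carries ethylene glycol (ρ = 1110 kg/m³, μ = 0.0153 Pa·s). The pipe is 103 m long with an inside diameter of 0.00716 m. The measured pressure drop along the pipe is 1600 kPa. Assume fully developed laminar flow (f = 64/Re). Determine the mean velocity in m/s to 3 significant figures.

For laminar flow, f = 64/Re with Re = ρVD/μ, so Darcy-Weisbach reduces to ΔP = 32μLV/D². Solving for V: V = ΔP·D²/(32μL) = 1.6e+06·(0.00716)²/(32·0.0153·103) = 1.627 m/s.
Check: Re = ρVD/μ = 1110·1.627·0.00716/0.0153 = 844.9 < 2300, so the laminar assumption holds.

V ≈ 1.63 m/s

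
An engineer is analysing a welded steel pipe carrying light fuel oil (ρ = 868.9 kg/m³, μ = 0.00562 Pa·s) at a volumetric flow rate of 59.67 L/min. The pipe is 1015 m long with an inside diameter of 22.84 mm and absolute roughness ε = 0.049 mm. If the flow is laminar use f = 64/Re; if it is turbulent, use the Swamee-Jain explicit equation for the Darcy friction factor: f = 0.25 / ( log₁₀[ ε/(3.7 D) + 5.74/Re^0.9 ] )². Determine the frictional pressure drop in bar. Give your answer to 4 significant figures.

ΔP ≈ 40.48 bar

Q = 59.67 L/min = 59.67/60000 = 0.0009945 m³/s.
Cross-sectional area A = πD²/4 = π(0.02284)²/4 = 0.0004097 m²; mean velocity V = Q/A = 0.0009945/0.0004097 = 2.427 m/s.
Reynolds number Re = ρVD/μ = 868.9 · 2.427 · 0.02284 / 0.00562 = 8571.
Re > 4000 → turbulent. Relative roughness ε/D = 4.9e-05/0.02284 = 0.00215. Swamee-Jain: f = 0.25/(log₁₀[0.00215/3.7 + 5.74/8571^0.9])² = 0.25/(log₁₀[0.00058 + 0.00166])² = 0.25/(-2.65)² = 0.03559.
Darcy-Weisbach: ΔP = f(L/D)(ρV²/2) = 0.03559·(1015/0.02284)·(868.9·2.427²/2) = 0.03559·4.444e+04·2560 = 4.048e+06 Pa.
ΔP = 4.048e+06 Pa = 40.48 bar.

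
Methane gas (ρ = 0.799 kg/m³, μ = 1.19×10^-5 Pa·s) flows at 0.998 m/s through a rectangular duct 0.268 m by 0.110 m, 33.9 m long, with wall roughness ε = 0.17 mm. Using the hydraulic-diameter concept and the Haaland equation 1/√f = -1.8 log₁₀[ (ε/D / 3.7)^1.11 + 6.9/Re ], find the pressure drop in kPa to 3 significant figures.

ΔP ≈ 0.00276 kPa

Hydraulic diameter D_h = 4A/P = 4·(0.268·0.11)/(2·(0.268+0.11)) = 0.1179/0.756 = 0.156 m.
Re = ρVD_h/μ = 0.799·0.998·0.156/1.19e-05 = 1.045e+04.
ε/D_h = 0.00017/0.156 = 0.00109; Haaland gives 1/√f = -1.8 log₁₀[0.00012+0.00066] = 5.594, so f = 0.03196.
ΔP = f(L/D_h)(ρV²/2) = 0.03196·33.9/0.156·0.3979 = 2.764 Pa.
ΔP = 0.00276 kPa.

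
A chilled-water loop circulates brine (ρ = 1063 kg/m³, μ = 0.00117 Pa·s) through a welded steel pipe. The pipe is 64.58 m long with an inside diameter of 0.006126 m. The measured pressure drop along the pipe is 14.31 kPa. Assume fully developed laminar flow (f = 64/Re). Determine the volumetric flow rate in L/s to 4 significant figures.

Q ≈ 0.006546 L/s

For laminar flow, f = 64/Re with Re = ρVD/μ, so Darcy-Weisbach reduces to ΔP = 32μLV/D². Solving for V: V = ΔP·D²/(32μL) = 1.431e+04·(0.006126)²/(32·0.00117·64.58) = 0.2221 m/s.
Check: Re = ρVD/μ = 1063·0.2221·0.006126/0.00117 = 1236 < 2300, so the laminar assumption holds.
Q = V·A = 0.2221·(π/4·0.006126²) = 6.546e-06 m³/s = 0.006546 L/s.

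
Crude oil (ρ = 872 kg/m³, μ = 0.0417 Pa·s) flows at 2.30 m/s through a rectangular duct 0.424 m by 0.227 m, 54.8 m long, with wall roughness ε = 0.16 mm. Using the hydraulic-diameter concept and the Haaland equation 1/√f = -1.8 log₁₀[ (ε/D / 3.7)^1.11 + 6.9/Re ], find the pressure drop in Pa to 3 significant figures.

ΔP ≈ 12400 Pa

Hydraulic diameter D_h = 4A/P = 4·(0.424·0.227)/(2·(0.424+0.227)) = 0.385/1.302 = 0.2957 m.
Re = ρVD_h/μ = 872·2.3·0.2957/0.0417 = 1.422e+04.
ε/D_h = 0.00016/0.2957 = 0.000541; Haaland gives 1/√f = -1.8 log₁₀[5.54e-05+0.000485] = 5.881, so f = 0.02891.
ΔP = f(L/D_h)(ρV²/2) = 0.02891·54.8/0.2957·2306 = 1.236e+04 Pa.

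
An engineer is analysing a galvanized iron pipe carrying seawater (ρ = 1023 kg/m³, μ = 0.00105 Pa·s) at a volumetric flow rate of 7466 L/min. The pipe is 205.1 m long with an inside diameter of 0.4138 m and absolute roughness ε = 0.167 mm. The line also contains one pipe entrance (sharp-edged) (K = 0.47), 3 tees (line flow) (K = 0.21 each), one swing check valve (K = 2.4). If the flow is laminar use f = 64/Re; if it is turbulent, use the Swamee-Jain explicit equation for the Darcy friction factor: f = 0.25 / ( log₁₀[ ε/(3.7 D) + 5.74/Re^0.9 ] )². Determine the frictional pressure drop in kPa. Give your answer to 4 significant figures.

ΔP ≈ 5.323 kPa

Q = 7466 L/min = 7466/60000 = 0.1244 m³/s.
Cross-sectional area A = πD²/4 = π(0.4138)²/4 = 0.1345 m²; mean velocity V = Q/A = 0.1244/0.1345 = 0.9253 m/s.
Reynolds number Re = ρVD/μ = 1023 · 0.9253 · 0.4138 / 0.00105 = 3.73e+05.
Re > 4000 → turbulent. Relative roughness ε/D = 0.000167/0.4138 = 0.000404. Swamee-Jain: f = 0.25/(log₁₀[0.000404/3.7 + 5.74/3.73e+05^0.9])² = 0.25/(log₁₀[0.000109 + 5.55e-05])² = 0.25/(-3.784)² = 0.01746.
Total minor-loss coefficient ΣK = 1·0.47 + 3·0.21 + 1·2.4 = 3.5.
ΔP = [f·L/D + ΣK]·(ρV²/2) = [0.01746·205.1/0.4138 + 3.5]·(1023·0.9253²/2) = [8.656 + 3.5]·437.9 = 5323 Pa.
ΔP = 5323 Pa = 5.323 kPa.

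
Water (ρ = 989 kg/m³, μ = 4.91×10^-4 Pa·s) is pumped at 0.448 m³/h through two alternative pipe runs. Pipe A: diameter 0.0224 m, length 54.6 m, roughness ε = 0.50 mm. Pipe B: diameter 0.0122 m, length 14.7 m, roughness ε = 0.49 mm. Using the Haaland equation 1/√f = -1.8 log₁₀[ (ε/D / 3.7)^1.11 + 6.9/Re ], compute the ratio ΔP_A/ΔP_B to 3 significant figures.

Pipe A: V = Q/A = 0.0001244/0.0003941 = 0.3158 m/s; Re = 1.425e+04; ε/D = 0.0223; Haaland → f = 0.0533; ΔP_A = f(L/D)(ρV²/2) = 6406 Pa.
Pipe B: V = Q/A = 0.0001244/0.0001169 = 1.065 m/s; Re = 2.616e+04; ε/D = 0.0402; Haaland → f = 0.06594; ΔP_B = f(L/D)(ρV²/2) = 4.453e+04 Pa.
ΔP_A/ΔP_B = 6406/4.453e+04 = 0.144.

ΔP_A/ΔP_B ≈ 0.144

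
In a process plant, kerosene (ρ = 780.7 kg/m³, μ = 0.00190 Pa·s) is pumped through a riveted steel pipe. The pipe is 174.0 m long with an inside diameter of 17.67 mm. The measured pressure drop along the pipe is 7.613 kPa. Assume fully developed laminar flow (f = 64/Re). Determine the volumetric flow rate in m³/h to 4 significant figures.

For laminar flow, f = 64/Re with Re = ρVD/μ, so Darcy-Weisbach reduces to ΔP = 32μLV/D². Solving for V: V = ΔP·D²/(32μL) = 7613·(0.01767)²/(32·0.0019·174) = 0.2247 m/s.
Check: Re = ρVD/μ = 780.7·0.2247·0.01767/0.0019 = 1631 < 2300, so the laminar assumption holds.
Q = V·A = 0.2247·(π/4·0.01767²) = 5.51e-05 m³/s = 0.1984 m³/h.

Q ≈ 0.1984 m³/h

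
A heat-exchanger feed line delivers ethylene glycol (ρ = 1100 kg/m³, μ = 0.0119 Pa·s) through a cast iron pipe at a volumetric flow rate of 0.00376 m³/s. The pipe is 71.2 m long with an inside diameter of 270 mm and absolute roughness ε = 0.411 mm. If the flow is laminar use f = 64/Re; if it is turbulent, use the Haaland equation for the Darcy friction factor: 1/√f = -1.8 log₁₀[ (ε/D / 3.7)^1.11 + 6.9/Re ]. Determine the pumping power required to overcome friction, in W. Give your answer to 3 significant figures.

Cross-sectional area A = πD²/4 = π(0.27)²/4 = 0.05726 m²; mean velocity V = Q/A = 0.00376/0.05726 = 0.06567 m/s.
Reynolds number Re = ρVD/μ = 1100 · 0.06567 · 0.27 / 0.0119 = 1639.
Re < 2300 → laminar flow, so f = 64/Re = 64/1639 = 0.03905 (the turbulent correlation is not needed).
Darcy-Weisbach: ΔP = f(L/D)(ρV²/2) = 0.03905·(71.2/0.27)·(1100·0.06567²/2) = 0.03905·263.7·2.372 = 24.42 Pa.
Pumping power P = QΔP = 0.00376·24.42 = 0.09183 W = 0.0918 W.

P ≈ 0.0918 W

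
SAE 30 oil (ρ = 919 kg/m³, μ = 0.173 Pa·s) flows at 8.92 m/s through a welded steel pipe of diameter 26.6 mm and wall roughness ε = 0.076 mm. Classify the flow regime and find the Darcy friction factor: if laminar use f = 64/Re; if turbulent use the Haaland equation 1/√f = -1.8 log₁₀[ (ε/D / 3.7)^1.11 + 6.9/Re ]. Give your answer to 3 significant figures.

Re = ρVD/μ = 919·8.92·0.0266/0.173 = 1260.
Re < 2300 → laminar, so f = 64/Re = 0.05078 (roughness is irrelevant in laminar flow).

f ≈ 0.0508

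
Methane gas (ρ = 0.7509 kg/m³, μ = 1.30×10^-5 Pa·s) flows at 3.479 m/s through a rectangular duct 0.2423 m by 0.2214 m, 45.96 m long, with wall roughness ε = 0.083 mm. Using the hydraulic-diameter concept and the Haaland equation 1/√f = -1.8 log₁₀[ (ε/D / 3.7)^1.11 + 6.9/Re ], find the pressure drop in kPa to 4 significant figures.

ΔP ≈ 0.01996 kPa

Hydraulic diameter D_h = 4A/P = 4·(0.2423·0.2214)/(2·(0.2423+0.2214)) = 0.2146/0.9274 = 0.2314 m.
Re = ρVD_h/μ = 0.7509·3.479·0.2314/1.3e-05 = 4.65e+04.
ε/D_h = 8.3e-05/0.2314 = 0.000359; Haaland gives 1/√f = -1.8 log₁₀[3.51e-05+0.000148] = 6.726, so f = 0.02211.
ΔP = f(L/D_h)(ρV²/2) = 0.02211·45.96/0.2314·4.544 = 19.96 Pa.
ΔP = 0.01996 kPa.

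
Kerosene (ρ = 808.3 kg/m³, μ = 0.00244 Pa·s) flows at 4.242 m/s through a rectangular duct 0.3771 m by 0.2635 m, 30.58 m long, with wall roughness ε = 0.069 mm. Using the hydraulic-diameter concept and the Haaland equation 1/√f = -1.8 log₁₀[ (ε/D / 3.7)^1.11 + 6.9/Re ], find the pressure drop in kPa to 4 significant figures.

ΔP ≈ 11.23 kPa

Hydraulic diameter D_h = 4A/P = 4·(0.3771·0.2635)/(2·(0.3771+0.2635)) = 0.3975/1.281 = 0.3102 m.
Re = ρVD_h/μ = 808.3·4.242·0.3102/0.00244 = 4.359e+05.
ε/D_h = 6.9e-05/0.3102 = 0.000222; Haaland gives 1/√f = -1.8 log₁₀[2.06e-05+1.58e-05] = 7.989, so f = 0.01567.
ΔP = f(L/D_h)(ρV²/2) = 0.01567·30.58/0.3102·7273 = 1.123e+04 Pa.
ΔP = 11.23 kPa.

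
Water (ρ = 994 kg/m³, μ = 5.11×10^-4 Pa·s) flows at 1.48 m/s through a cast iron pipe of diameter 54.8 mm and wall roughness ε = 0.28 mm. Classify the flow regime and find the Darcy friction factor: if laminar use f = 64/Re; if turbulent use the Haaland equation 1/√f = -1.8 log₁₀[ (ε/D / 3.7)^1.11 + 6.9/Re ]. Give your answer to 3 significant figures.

Re = ρVD/μ = 994·1.48·0.0548/0.000511 = 1.578e+05.
Re > 4000 → turbulent. ε/D = 0.00028/0.0548 = 0.00511; Haaland: 1/√f = -1.8 log₁₀[0.000669 + 4.37e-05] = 5.664, so f = 0.03117.

f ≈ 0.0312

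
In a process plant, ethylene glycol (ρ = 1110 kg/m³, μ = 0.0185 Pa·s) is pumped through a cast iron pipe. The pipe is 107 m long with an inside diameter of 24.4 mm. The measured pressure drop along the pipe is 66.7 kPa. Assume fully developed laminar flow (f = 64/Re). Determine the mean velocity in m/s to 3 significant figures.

For laminar flow, f = 64/Re with Re = ρVD/μ, so Darcy-Weisbach reduces to ΔP = 32μLV/D². Solving for V: V = ΔP·D²/(32μL) = 6.67e+04·(0.0244)²/(32·0.0185·107) = 0.6269 m/s.
Check: Re = ρVD/μ = 1110·0.6269·0.0244/0.0185 = 917.8 < 2300, so the laminar assumption holds.

V ≈ 0.627 m/s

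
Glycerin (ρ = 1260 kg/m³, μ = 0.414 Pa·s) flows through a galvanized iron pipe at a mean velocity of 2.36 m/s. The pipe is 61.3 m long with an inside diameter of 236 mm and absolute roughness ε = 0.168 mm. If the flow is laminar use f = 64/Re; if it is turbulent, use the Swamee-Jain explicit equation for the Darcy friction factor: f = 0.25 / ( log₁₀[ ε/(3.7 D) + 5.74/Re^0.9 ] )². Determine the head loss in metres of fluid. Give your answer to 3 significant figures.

h_f ≈ 2.78 m

Reynolds number Re = ρVD/μ = 1260 · 2.36 · 0.236 / 0.414 = 1695.
Re < 2300 → laminar flow, so f = 64/Re = 64/1695 = 0.03776 (the turbulent correlation is not needed).
Darcy-Weisbach: ΔP = f(L/D)(ρV²/2) = 0.03776·(61.3/0.236)·(1260·2.36²/2) = 0.03776·259.7·3509 = 3.441e+04 Pa.
Head loss h_f = ΔP/(ρg) = 3.441e+04/(1260·9.81) = 2.78 m.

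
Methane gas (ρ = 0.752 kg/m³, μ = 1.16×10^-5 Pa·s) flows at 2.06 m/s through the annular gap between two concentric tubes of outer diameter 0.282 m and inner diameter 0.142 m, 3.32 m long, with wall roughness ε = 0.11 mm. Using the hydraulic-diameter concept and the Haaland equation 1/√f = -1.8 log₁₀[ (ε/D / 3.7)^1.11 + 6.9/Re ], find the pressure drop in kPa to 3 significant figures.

ΔP ≈ 0.00104 kPa

Hydraulic diameter D_h = 4A/P = D_o - D_i = 0.282 - 0.142 = 0.14 m.
Re = ρVD_h/μ = 0.752·2.06·0.14/1.16e-05 = 1.87e+04.
ε/D_h = 0.00011/0.14 = 0.000786; Haaland gives 1/√f = -1.8 log₁₀[8.38e-05+0.000369] = 6.019, so f = 0.0276.
ΔP = f(L/D_h)(ρV²/2) = 0.0276·3.32/0.14·1.596 = 1.044 Pa.
ΔP = 0.00104 kPa.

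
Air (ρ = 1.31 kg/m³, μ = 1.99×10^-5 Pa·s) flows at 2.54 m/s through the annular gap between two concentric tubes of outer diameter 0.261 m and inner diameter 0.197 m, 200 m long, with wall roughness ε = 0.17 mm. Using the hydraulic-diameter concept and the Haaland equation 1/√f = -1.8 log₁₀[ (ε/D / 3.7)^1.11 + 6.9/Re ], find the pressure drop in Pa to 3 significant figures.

ΔP ≈ 449 Pa

Hydraulic diameter D_h = 4A/P = D_o - D_i = 0.261 - 0.197 = 0.064 m.
Re = ρVD_h/μ = 1.31·2.54·0.064/1.99e-05 = 1.07e+04.
ε/D_h = 0.00017/0.064 = 0.00266; Haaland gives 1/√f = -1.8 log₁₀[0.000324+0.000645] = 5.425, so f = 0.03398.
ΔP = f(L/D_h)(ρV²/2) = 0.03398·200/0.064·4.226 = 448.7 Pa.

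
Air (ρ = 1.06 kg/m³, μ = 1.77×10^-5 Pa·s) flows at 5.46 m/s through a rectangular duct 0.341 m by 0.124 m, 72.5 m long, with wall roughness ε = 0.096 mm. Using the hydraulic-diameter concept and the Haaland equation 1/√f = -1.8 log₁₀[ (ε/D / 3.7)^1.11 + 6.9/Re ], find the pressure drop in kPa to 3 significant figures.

ΔP ≈ 0.137 kPa

Hydraulic diameter D_h = 4A/P = 4·(0.341·0.124)/(2·(0.341+0.124)) = 0.1691/0.93 = 0.1819 m.
Re = ρVD_h/μ = 1.06·5.46·0.1819/1.77e-05 = 5.947e+04.
ε/D_h = 9.6e-05/0.1819 = 0.000528; Haaland gives 1/√f = -1.8 log₁₀[5.39e-05+0.000116] = 6.786, so f = 0.02172.
ΔP = f(L/D_h)(ρV²/2) = 0.02172·72.5/0.1819·15.8 = 136.8 Pa.
ΔP = 0.137 kPa.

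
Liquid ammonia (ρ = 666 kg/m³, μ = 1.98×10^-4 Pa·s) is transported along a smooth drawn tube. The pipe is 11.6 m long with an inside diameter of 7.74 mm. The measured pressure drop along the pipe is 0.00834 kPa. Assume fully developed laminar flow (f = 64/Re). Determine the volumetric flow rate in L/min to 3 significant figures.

For laminar flow, f = 64/Re with Re = ρVD/μ, so Darcy-Weisbach reduces to ΔP = 32μLV/D². Solving for V: V = ΔP·D²/(32μL) = 8.34·(0.00774)²/(32·0.000198·11.6) = 0.006798 m/s.
Check: Re = ρVD/μ = 666·0.006798·0.00774/0.000198 = 177 < 2300, so the laminar assumption holds.
Q = V·A = 0.006798·(π/4·0.00774²) = 3.199e-07 m³/s = 0.0192 L/min.

Q ≈ 0.0192 L/min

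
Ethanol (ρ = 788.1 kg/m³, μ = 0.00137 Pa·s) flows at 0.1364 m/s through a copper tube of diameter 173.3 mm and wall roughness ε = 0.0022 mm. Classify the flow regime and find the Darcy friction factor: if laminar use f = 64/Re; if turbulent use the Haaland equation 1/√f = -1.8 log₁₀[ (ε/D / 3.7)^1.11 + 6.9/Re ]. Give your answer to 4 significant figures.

Re = ρVD/μ = 788.1·0.1364·0.1733/0.00137 = 1.36e+04.
Re > 4000 → turbulent. ε/D = 2.2e-06/0.1733 = 1.27e-05; Haaland: 1/√f = -1.8 log₁₀[8.6e-07 + 0.000507] = 5.929, so f = 0.02845.

f ≈ 0.02845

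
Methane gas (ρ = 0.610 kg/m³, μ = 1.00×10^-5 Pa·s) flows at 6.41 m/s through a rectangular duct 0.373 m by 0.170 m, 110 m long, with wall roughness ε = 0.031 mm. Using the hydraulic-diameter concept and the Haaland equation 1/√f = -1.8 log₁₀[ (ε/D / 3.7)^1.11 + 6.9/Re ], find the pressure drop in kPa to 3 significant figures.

ΔP ≈ 0.111 kPa

Hydraulic diameter D_h = 4A/P = 4·(0.373·0.17)/(2·(0.373+0.17)) = 0.2536/1.086 = 0.2336 m.
Re = ρVD_h/μ = 0.61·6.41·0.2336/1e-05 = 9.132e+04.
ε/D_h = 3.1e-05/0.2336 = 0.000133; Haaland gives 1/√f = -1.8 log₁₀[1.16e-05+7.56e-05] = 7.307, so f = 0.01873.
ΔP = f(L/D_h)(ρV²/2) = 0.01873·110/0.2336·12.53 = 110.5 Pa.
ΔP = 0.111 kPa.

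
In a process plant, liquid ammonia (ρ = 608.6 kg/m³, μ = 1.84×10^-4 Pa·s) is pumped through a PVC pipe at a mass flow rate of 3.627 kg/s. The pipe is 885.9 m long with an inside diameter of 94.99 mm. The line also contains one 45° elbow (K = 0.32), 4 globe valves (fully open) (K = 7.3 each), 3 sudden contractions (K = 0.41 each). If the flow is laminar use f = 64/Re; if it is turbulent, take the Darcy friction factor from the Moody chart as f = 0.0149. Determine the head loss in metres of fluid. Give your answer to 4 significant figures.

h_f ≈ 6.117 m

A = πD²/4 = π(0.09499)²/4 = 0.007087 m²; mean velocity V = ṁ/(ρA) = 3.627/(608.6 · 0.007087) = 0.8409 m/s.
Reynolds number Re = ρVD/μ = 608.6 · 0.8409 · 0.09499 / 0.000184 = 2.642e+05.
Re > 4000 → turbulent; use the Moody-chart value f = 0.0149.
Total minor-loss coefficient ΣK = 1·0.32 + 4·7.3 + 3·0.41 = 30.8.
ΔP = [f·L/D + ΣK]·(ρV²/2) = [0.0149·885.9/0.09499 + 30.8]·(608.6·0.8409²/2) = [139 + 30.8]·215.2 = 3.652e+04 Pa.
Head loss h_f = ΔP/(ρg) = 3.652e+04/(608.6·9.81) = 6.117 m.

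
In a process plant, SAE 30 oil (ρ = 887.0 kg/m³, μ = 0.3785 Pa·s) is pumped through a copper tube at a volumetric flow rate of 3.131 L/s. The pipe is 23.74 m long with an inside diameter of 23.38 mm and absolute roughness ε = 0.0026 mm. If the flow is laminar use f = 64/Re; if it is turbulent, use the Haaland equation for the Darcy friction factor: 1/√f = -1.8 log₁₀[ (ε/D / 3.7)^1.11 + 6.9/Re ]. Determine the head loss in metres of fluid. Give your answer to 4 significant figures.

Q = 3.131 L/s = 3.131/1000 = 0.003131 m³/s.
Cross-sectional area A = πD²/4 = π(0.02338)²/4 = 0.0004293 m²; mean velocity V = Q/A = 0.003131/0.0004293 = 7.293 m/s.
Reynolds number Re = ρVD/μ = 887 · 7.293 · 0.02338 / 0.379 = 399.6.
Re < 2300 → laminar flow, so f = 64/Re = 64/399.6 = 0.1602 (the turbulent correlation is not needed).
Darcy-Weisbach: ΔP = f(L/D)(ρV²/2) = 0.1602·(23.74/0.02338)·(887·7.293²/2) = 0.1602·1015·2.359e+04 = 3.836e+06 Pa.
Head loss h_f = ΔP/(ρg) = 3.836e+06/(887·9.81) = 440.9 m.

h_f ≈ 440.9 m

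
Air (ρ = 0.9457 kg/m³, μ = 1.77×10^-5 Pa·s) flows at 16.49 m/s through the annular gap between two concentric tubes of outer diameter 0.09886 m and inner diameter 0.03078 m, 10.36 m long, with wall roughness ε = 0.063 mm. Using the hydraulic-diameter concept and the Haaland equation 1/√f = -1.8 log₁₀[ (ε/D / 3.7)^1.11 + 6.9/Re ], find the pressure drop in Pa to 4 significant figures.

ΔP ≈ 449.2 Pa

Hydraulic diameter D_h = 4A/P = D_o - D_i = 0.09886 - 0.03078 = 0.06808 m.
Re = ρVD_h/μ = 0.9457·16.49·0.06808/1.77e-05 = 5.998e+04.
ε/D_h = 6.3e-05/0.06808 = 0.000925; Haaland gives 1/√f = -1.8 log₁₀[0.0001+0.000115] = 6.6, so f = 0.02296.
ΔP = f(L/D_h)(ρV²/2) = 0.02296·10.36/0.06808·128.6 = 449.2 Pa.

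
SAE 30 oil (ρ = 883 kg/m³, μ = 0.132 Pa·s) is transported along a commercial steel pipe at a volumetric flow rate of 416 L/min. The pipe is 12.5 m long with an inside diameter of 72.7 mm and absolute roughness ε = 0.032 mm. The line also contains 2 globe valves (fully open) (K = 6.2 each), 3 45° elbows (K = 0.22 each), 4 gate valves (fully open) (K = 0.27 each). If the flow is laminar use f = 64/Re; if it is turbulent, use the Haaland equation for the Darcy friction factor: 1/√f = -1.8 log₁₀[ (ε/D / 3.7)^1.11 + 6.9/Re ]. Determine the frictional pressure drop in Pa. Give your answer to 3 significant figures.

Q = 416 L/min = 416/60000 = 0.006933 m³/s.
Cross-sectional area A = πD²/4 = π(0.0727)²/4 = 0.004151 m²; mean velocity V = Q/A = 0.006933/0.004151 = 1.67 m/s.
Reynolds number Re = ρVD/μ = 883 · 1.67 · 0.0727 / 0.132 = 812.3.
Re < 2300 → laminar flow, so f = 64/Re = 64/812.3 = 0.07879 (the turbulent correlation is not needed).
Total minor-loss coefficient ΣK = 2·6.2 + 3·0.22 + 4·0.27 = 14.1.
ΔP = [f·L/D + ΣK]·(ρV²/2) = [0.07879·12.5/0.0727 + 14.1]·(883·1.67²/2) = [13.55 + 14.1]·1232 = 3.41e+04 Pa.

ΔP ≈ 34100 Pa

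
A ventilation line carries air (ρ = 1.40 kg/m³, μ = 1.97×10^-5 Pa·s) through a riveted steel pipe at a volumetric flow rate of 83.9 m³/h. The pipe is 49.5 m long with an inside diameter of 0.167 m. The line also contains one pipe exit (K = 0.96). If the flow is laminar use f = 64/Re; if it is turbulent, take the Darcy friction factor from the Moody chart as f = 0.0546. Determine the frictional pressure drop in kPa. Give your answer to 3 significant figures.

ΔP ≈ 0.0136 kPa

Q = 83.9 m³/h = 83.9/3600 = 0.02331 m³/s.
Cross-sectional area A = πD²/4 = π(0.167)²/4 = 0.0219 m²; mean velocity V = Q/A = 0.02331/0.0219 = 1.064 m/s.
Reynolds number Re = ρVD/μ = 1.4 · 1.064 · 0.167 / 1.97e-05 = 1.263e+04.
Re > 4000 → turbulent; use the Moody-chart value f = 0.0546.
Total minor-loss coefficient ΣK = 1·0.96 = 0.96.
ΔP = [f·L/D + ΣK]·(ρV²/2) = [0.0546·49.5/0.167 + 0.96]·(1.4·1.064²/2) = [16.18 + 0.96]·0.7924 = 13.59 Pa.
ΔP = 13.59 Pa = 0.0136 kPa.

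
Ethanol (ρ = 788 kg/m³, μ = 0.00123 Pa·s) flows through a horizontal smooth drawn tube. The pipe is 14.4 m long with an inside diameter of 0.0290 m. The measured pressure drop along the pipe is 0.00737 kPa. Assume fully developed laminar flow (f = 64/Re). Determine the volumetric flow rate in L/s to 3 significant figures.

For laminar flow, f = 64/Re with Re = ρVD/μ, so Darcy-Weisbach reduces to ΔP = 32μLV/D². Solving for V: V = ΔP·D²/(32μL) = 7.37·(0.029)²/(32·0.00123·14.4) = 0.01094 m/s.
Check: Re = ρVD/μ = 788·0.01094·0.029/0.00123 = 203.2 < 2300, so the laminar assumption holds.
Q = V·A = 0.01094·(π/4·0.029²) = 7.223e-06 m³/s = 0.00722 L/s.

Q ≈ 0.00722 L/s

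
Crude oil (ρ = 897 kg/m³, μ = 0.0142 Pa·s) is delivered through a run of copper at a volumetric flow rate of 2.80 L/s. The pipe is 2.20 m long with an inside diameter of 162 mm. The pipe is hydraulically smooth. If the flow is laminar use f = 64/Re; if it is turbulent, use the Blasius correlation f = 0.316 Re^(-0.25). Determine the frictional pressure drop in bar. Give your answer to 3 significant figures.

ΔP ≈ 5.17×10^-5 bar

Q = 2.80 L/s = 2.80/1000 = 0.0028 m³/s.
Cross-sectional area A = πD²/4 = π(0.162)²/4 = 0.02061 m²; mean velocity V = Q/A = 0.0028/0.02061 = 0.1358 m/s.
Reynolds number Re = ρVD/μ = 897 · 0.1358 · 0.162 / 0.0142 = 1390.
Re < 2300 → laminar flow, so f = 64/Re = 64/1390 = 0.04604 (the turbulent correlation is not needed).
Darcy-Weisbach: ΔP = f(L/D)(ρV²/2) = 0.04604·(2.2/0.162)·(897·0.1358²/2) = 0.04604·13.58·8.276 = 5.175 Pa.
ΔP = 5.175 Pa = 5.17×10^-5 bar.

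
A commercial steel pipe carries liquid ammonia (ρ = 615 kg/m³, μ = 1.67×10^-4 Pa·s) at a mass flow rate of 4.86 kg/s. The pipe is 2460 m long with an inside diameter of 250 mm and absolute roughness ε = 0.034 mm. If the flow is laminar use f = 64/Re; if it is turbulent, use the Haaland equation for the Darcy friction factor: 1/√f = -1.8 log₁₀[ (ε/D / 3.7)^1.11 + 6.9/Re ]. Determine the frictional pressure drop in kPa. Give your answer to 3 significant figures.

ΔP ≈ 1.35 kPa

A = πD²/4 = π(0.25)²/4 = 0.04909 m²; mean velocity V = ṁ/(ρA) = 4.86/(615 · 0.04909) = 0.161 m/s.
Reynolds number Re = ρVD/μ = 615 · 0.161 · 0.25 / 0.000167 = 1.482e+05.
Re > 4000 → turbulent. Relative roughness ε/D = 3.4e-05/0.25 = 0.000136. Haaland: 1/√f = -1.8 log₁₀[(0.000136/3.7)^1.11 + 6.9/1.482e+05] = -1.8 log₁₀[1.2e-05 + 4.66e-05] = 7.619, so f = 0.01723.
Darcy-Weisbach: ΔP = f(L/D)(ρV²/2) = 0.01723·(2460/0.25)·(615·0.161²/2) = 0.01723·9840·7.969 = 1351 Pa.
ΔP = 1351 Pa = 1.35 kPa.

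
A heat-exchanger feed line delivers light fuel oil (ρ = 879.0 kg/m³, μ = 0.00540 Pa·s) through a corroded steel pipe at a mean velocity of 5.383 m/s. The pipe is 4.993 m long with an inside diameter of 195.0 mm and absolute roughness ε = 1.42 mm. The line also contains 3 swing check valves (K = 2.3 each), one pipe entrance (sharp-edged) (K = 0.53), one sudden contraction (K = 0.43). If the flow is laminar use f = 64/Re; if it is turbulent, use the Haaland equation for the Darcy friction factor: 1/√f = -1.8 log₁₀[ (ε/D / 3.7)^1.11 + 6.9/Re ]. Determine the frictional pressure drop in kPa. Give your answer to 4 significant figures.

Reynolds number Re = ρVD/μ = 879 · 5.383 · 0.195 / 0.0054 = 1.709e+05.
Re > 4000 → turbulent. Relative roughness ε/D = 0.00142/0.195 = 0.00728. Haaland: 1/√f = -1.8 log₁₀[(0.00728/3.7)^1.11 + 6.9/1.709e+05] = -1.8 log₁₀[0.000992 + 4.04e-05] = 5.375, so f = 0.03461.
Total minor-loss coefficient ΣK = 3·2.3 + 1·0.53 + 1·0.43 = 7.86.
ΔP = [f·L/D + ΣK]·(ρV²/2) = [0.03461·4.993/0.195 + 7.86]·(879·5.383²/2) = [0.8862 + 7.86]·1.274e+04 = 1.114e+05 Pa.
ΔP = 1.114e+05 Pa = 111.4 kPa.

ΔP ≈ 111.4 kPa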